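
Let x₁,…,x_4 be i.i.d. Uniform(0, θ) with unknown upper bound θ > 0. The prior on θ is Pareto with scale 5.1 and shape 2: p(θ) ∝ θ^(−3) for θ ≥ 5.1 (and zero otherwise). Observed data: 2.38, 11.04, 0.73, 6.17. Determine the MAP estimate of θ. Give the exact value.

θ̂_MAP = 11.04

The Uniform(0, θ) likelihood is θ^(−n) for θ ≥ max(xᵢ), zero otherwise. Here max(xᵢ) = 11.04.
Posterior ∝ θ^(−3) · θ^(−4) = θ^(−7) on θ ≥ max(5.1, 11.04) = 11.04.
This density is strictly decreasing in θ, so the posterior mode lies at the lower boundary of the support.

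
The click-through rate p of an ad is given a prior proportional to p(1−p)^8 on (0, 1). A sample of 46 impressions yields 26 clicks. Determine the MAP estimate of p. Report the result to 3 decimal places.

The prior density ∝ p(1−p)^8 is the kernel of Beta(2, 9).
Data: 26 successes in 46 trials. The binomial likelihood contributes p^26(1−p)^20, so the posterior is Beta(2+26, 9+20) = Beta(28, 29).
For Beta(a, b) with a, b > 1 the mode is (a−1)/(a+b−2) = 27/55 ≈ 0.491.

p̂_MAP = 0.491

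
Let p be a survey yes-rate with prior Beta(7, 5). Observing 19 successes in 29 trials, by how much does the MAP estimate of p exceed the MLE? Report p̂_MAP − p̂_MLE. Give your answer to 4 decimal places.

Posterior is Beta(26, 15); MAP = (26−1)/(41−2) = 25/39 ≈ 0.64103.
MLE ignores the prior: p̂_MLE = k/n = 19/29 ≈ 0.65517.
Difference = 25/39 − 19/29 = -16/1131 ≈ -0.0141.

MAP − MLE = -0.0141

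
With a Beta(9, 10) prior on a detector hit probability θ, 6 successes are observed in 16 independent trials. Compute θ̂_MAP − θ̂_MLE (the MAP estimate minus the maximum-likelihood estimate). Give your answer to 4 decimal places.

Posterior is Beta(15, 20); MAP = (15−1)/(35−2) = 14/33 ≈ 0.42424.
MLE ignores the prior: θ̂_MLE = k/n = 6/16 ≈ 0.37500.
Difference = 14/33 − 6/16 = 13/264 ≈ 0.0492.

MAP − MLE = 0.0492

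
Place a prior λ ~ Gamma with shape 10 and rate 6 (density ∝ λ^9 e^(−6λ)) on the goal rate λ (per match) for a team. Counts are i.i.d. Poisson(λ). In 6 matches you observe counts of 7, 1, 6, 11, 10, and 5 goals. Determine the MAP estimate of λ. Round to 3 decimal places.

λ̂_MAP = 4.083

Σxᵢ = 7+1+6+11+10+5 = 40, with n = 6.
Posterior ∝ λ^9e^(−6λ) · λ^40e^(−6λ) = λ^49e^(−12λ), i.e. Gamma(shape=50, rate=12).
The mode of a Gamma(a, b) with a ≥ 1 (shape–rate) is (a−1)/b = 49/12 ≈ 4.083.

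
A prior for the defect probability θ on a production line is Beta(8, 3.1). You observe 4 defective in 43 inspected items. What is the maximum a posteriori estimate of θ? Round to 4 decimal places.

Prior: Beta(8, 3.1).
Data: 4 successes in 43 trials. The binomial likelihood contributes θ^4(1−θ)^39, so the posterior is Beta(8+4, 3.1+39) = Beta(12, 42.1).
For Beta(a, b) with a, b > 1 the mode is (a−1)/(a+b−2) = 11/52.1 ≈ 0.2111.

θ̂_MAP = 0.2111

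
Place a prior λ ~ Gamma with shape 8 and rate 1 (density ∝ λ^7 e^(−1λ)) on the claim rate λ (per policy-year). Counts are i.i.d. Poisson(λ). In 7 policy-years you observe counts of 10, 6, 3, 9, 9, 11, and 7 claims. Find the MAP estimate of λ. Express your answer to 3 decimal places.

Σxᵢ = 10+6+3+9+9+11+7 = 55, with n = 7.
Posterior ∝ λ^7e^(−1λ) · λ^55e^(−7λ) = λ^62e^(−8λ), i.e. Gamma(shape=63, rate=8).
The mode of a Gamma(a, b) with a ≥ 1 (shape–rate) is (a−1)/b = 62/8 ≈ 7.750.

λ̂_MAP = 7.750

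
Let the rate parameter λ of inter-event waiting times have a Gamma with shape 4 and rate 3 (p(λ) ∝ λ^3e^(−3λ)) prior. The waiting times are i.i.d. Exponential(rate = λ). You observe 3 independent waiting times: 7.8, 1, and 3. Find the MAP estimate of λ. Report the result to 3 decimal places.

The Exponential(rate=λ) likelihood is ∝ λ^n e^(−λΣtᵢ). Here n = 3 and Σtᵢ = 7.8 + 1 + 3 = 11.8.
Posterior ∝ λ^3e^(−3λ) · λ^3e^(−11.8λ) = λ^6e^(−14.8λ), i.e. Gamma(7, 14.8).
Mode = (a−1)/b = 6/14.8 ≈ 0.405.

λ̂_MAP = 0.405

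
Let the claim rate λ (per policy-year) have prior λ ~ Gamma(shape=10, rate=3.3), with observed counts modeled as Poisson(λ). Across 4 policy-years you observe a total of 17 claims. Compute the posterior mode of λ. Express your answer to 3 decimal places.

Σxᵢ = 17, n = 4.
Posterior ∝ λ^9e^(−3.3λ) · λ^17e^(−4λ) = λ^26e^(−7.3λ), i.e. Gamma(shape=27, rate=7.3).
The mode of a Gamma(a, b) with a ≥ 1 (shape–rate) is (a−1)/b = 26/7.3 ≈ 3.562.

λ̂_MAP = 3.562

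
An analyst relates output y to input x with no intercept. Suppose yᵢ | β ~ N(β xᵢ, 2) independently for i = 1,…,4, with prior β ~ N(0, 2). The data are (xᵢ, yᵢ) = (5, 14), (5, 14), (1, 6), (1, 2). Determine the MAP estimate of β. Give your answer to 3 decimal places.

log p(β | y) = −Σ(yᵢ − βxᵢ)²/(2·2) − β²/(2·2) + const.
Setting the derivative to zero: Σxᵢ(yᵢ − βxᵢ)/2 − β/2 = 0, so β = Σxᵢyᵢ / (Σxᵢ² + σ²/τ²).
Σxᵢyᵢ = 5·14 + 5·14 + 1·6 + 1·2 = 148; Σxᵢ² = 52; σ²/τ² = 1.
β̂_MAP = 148 / (52 + 1) = 148/53 ≈ 2.792.

β̂_MAP = 2.792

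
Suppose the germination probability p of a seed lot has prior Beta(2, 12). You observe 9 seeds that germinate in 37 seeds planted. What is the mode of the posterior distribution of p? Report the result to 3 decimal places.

p̂_MAP = 0.204

Prior: Beta(2, 12).
Data: 9 successes in 37 trials. The binomial likelihood contributes p^9(1−p)^28, so the posterior is Beta(2+9, 12+28) = Beta(11, 40).
For Beta(a, b) with a, b > 1 the mode is (a−1)/(a+b−2) = 10/49 ≈ 0.204.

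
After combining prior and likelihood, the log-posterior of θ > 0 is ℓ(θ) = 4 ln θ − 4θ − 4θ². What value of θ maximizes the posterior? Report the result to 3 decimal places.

θ̂_MAP = 0.500

ℓ'(θ) = 4/θ − 4 − 8θ. Setting this to zero and multiplying by θ: 8θ² + 4θ − 4 = 0.
θ = (−4 + √(4² + 4·8·4)) / (2·8) = (−4 + √144) / 16 = (−4 + 12)/16 = 1/2.
ℓ''(θ) = −4/θ² − 8 < 0, confirming a maximum.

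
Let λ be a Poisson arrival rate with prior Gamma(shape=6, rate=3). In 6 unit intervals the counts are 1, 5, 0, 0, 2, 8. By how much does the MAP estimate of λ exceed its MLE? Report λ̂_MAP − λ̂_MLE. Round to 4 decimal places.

Σxᵢ = 16. Posterior is Gamma(22, 9); MAP = (22−1)/9 = 21/9 ≈ 2.33333.
MLE = x̄ = 16/6 ≈ 2.66667.
Difference = 21/9 − 16/6 = -1/3 ≈ -0.3333.

MAP − MLE = -0.3333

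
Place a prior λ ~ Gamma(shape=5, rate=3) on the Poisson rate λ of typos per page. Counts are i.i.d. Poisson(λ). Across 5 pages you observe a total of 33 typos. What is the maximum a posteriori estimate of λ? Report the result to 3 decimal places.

Σxᵢ = 33, n = 5.
Posterior ∝ λ^4e^(−3λ) · λ^33e^(−5λ) = λ^37e^(−8λ), i.e. Gamma(shape=38, rate=8).
The mode of a Gamma(a, b) with a ≥ 1 (shape–rate) is (a−1)/b = 37/8 ≈ 4.625.

λ̂_MAP = 4.625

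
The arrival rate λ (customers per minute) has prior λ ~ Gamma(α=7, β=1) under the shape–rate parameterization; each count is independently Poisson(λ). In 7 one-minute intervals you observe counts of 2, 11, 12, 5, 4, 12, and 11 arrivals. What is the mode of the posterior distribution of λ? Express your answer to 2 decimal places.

Σxᵢ = 2+11+12+5+4+12+11 = 57, with n = 7.
Posterior ∝ λ^6e^(−1λ) · λ^57e^(−7λ) = λ^63e^(−8λ), i.e. Gamma(shape=64, rate=8).
The mode of a Gamma(a, b) with a ≥ 1 (shape–rate) is (a−1)/b = 63/8 ≈ 7.88.

λ̂_MAP = 7.88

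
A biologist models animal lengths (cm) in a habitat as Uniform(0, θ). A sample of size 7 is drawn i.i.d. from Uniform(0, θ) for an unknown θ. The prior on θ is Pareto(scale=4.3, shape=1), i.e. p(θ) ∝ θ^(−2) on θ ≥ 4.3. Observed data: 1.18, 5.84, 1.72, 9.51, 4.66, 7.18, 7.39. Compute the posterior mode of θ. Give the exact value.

θ̂_MAP = 9.51

The Uniform(0, θ) likelihood is θ^(−n) for θ ≥ max(xᵢ), zero otherwise. Here max(xᵢ) = 9.51.
Posterior ∝ θ^(−2) · θ^(−7) = θ^(−9) on θ ≥ max(4.3, 9.51) = 9.51.
This density is strictly decreasing in θ, so the posterior mode lies at the lower boundary of the support.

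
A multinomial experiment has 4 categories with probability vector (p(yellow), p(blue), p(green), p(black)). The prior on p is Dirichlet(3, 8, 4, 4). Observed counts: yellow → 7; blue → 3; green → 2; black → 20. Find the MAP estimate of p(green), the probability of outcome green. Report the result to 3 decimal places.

MAP estimate of p(green) = 0.106

The posterior is Dirichlet(αᵢ + nᵢ) = Dirichlet(10, 11, 6, 24).
For a Dirichlet(a₁,…,a_K) with all aᵢ > 1, the mode has j-th component (aⱼ − 1)/(Σaᵢ − K).
Here Σaᵢ = 51 and K = 4, so p(green) = (6 − 1)/(51 − 4) = 5/47 ≈ 0.106.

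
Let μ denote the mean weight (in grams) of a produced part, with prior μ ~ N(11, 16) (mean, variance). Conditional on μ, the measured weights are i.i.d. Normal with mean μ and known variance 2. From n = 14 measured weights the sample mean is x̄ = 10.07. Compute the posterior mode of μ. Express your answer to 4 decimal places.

n = 14, x̄ = 10.07.
For a Normal prior and Normal likelihood with known variance, the posterior is Normal; its mode equals its mean, the precision-weighted average.
Prior precision 1/σ₀² = 1/16 = 0.0625; data precision n/σ² = 14/2 = 7.
μ̂ = (0.0625·11 + 7·10.07) / (0.0625 + 7) = 71.1775/7.0625 = 28471/2825 ≈ 10.0782.

μ̂_MAP = 10.0782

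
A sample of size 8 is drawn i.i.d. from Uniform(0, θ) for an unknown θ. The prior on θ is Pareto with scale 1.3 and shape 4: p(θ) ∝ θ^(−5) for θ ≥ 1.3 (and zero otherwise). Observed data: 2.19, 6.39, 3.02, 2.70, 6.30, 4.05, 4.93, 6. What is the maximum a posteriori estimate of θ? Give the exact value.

The Uniform(0, θ) likelihood is θ^(−n) for θ ≥ max(xᵢ), zero otherwise. Here max(xᵢ) = 6.39.
Posterior ∝ θ^(−5) · θ^(−8) = θ^(−13) on θ ≥ max(1.3, 6.39) = 6.39.
This density is strictly decreasing in θ, so the posterior mode lies at the lower boundary of the support.

θ̂_MAP = 6.39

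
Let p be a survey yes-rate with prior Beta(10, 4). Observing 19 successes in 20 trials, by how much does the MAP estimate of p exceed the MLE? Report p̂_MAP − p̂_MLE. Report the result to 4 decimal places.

Posterior is Beta(29, 5); MAP = (29−1)/(34−2) = 28/32 ≈ 0.87500.
MLE ignores the prior: p̂_MLE = k/n = 19/20 ≈ 0.95000.
Difference = 28/32 − 19/20 = -3/40 ≈ -0.0750.

MAP − MLE = -0.0750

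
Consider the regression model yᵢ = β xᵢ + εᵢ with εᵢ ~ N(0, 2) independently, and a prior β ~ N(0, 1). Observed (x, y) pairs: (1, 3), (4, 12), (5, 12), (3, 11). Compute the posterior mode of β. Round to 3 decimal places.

log p(β | y) = −Σ(yᵢ − βxᵢ)²/(2·2) − β²/(2·1) + const.
Setting the derivative to zero: Σxᵢ(yᵢ − βxᵢ)/2 − β/1 = 0, so β = Σxᵢyᵢ / (Σxᵢ² + σ²/τ²).
Σxᵢyᵢ = 1·3 + 4·12 + 5·12 + 3·11 = 144; Σxᵢ² = 51; σ²/τ² = 2.
β̂_MAP = 144 / (51 + 2) = 144/53 ≈ 2.717.

β̂_MAP = 2.717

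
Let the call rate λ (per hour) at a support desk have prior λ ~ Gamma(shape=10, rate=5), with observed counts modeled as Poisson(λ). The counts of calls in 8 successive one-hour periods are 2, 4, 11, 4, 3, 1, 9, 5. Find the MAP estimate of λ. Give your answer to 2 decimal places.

Σxᵢ = 2+4+11+4+3+1+9+5 = 39, with n = 8.
Posterior ∝ λ^9e^(−5λ) · λ^39e^(−8λ) = λ^48e^(−13λ), i.e. Gamma(shape=49, rate=13).
The mode of a Gamma(a, b) with a ≥ 1 (shape–rate) is (a−1)/b = 48/13 ≈ 3.69.

λ̂_MAP = 3.69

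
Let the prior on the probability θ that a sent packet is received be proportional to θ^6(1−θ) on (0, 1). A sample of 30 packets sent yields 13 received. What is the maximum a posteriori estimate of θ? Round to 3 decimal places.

θ̂_MAP = 0.514

The prior density ∝ θ^6(1−θ)^1 is the kernel of Beta(7, 2).
Data: 13 successes in 30 trials. The binomial likelihood contributes θ^13(1−θ)^17, so the posterior is Beta(7+13, 2+17) = Beta(20, 19).
For Beta(a, b) with a, b > 1 the mode is (a−1)/(a+b−2) = 19/37 ≈ 0.514.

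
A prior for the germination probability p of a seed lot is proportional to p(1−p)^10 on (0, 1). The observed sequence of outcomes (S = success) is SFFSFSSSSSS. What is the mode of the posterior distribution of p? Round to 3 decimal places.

The prior density ∝ p(1−p)^10 is the kernel of Beta(2, 11).
Data: 8 successes in 11 trials (from the sequence). The binomial likelihood contributes p^8(1−p)^3, so the posterior is Beta(2+8, 11+3) = Beta(10, 14).
For Beta(a, b) with a, b > 1 the mode is (a−1)/(a+b−2) = 9/22 ≈ 0.409.

p̂_MAP = 0.409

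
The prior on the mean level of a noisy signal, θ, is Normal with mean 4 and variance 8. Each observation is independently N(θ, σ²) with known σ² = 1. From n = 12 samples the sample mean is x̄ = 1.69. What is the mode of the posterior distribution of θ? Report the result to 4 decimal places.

n = 12, x̄ = 1.69.
For a Normal prior and Normal likelihood with known variance, the posterior is Normal; its mode equals its mean, the precision-weighted average.
Prior precision 1/σ₀² = 1/8 = 0.125; data precision n/σ² = 12/1 = 12.
θ̂ = (0.125·4 + 12·1.69) / (0.125 + 12) = 20.78/12.125 = 4156/2425 ≈ 1.7138.

θ̂_MAP = 1.7138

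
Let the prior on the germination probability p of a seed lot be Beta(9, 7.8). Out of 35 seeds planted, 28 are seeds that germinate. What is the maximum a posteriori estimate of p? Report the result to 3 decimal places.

Prior: Beta(9, 7.8).
Data: 28 successes in 35 trials. The binomial likelihood contributes p^28(1−p)^7, so the posterior is Beta(9+28, 7.8+7) = Beta(37, 14.8).
For Beta(a, b) with a, b > 1 the mode is (a−1)/(a+b−2) = 36/49.8 ≈ 0.723.

p̂_MAP = 0.723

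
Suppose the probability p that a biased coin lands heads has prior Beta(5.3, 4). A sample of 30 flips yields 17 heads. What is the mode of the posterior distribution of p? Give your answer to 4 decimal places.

Prior: Beta(5.3, 4).
Data: 17 successes in 30 trials. The binomial likelihood contributes p^17(1−p)^13, so the posterior is Beta(5.3+17, 4+13) = Beta(22.3, 17).
For Beta(a, b) with a, b > 1 the mode is (a−1)/(a+b−2) = 21.3/37.3 ≈ 0.5710.

p̂_MAP = 0.5710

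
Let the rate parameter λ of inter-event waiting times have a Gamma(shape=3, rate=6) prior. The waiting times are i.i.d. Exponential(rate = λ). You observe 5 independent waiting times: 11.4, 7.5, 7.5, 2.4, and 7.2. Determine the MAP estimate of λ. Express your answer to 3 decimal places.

λ̂_MAP = 0.167

The Exponential(rate=λ) likelihood is ∝ λ^n e^(−λΣtᵢ). Here n = 5 and Σtᵢ = 11.4 + 7.5 + 7.5 + 2.4 + 7.2 = 36.
Posterior ∝ λ^2e^(−6λ) · λ^5e^(−36λ) = λ^7e^(−42λ), i.e. Gamma(8, 42).
Mode = (a−1)/b = 7/42 ≈ 0.167.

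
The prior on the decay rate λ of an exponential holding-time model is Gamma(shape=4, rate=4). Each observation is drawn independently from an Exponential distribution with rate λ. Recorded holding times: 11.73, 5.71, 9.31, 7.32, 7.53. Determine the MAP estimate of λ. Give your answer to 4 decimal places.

The Exponential(rate=λ) likelihood is ∝ λ^n e^(−λΣtᵢ). Here n = 5 and Σtᵢ = 11.73 + 5.71 + 9.31 + 7.32 + 7.53 = 41.60.
Posterior ∝ λ^3e^(−4λ) · λ^5e^(−41.60λ) = λ^8e^(−45.60λ), i.e. Gamma(9, 45.60).
Mode = (a−1)/b = 8/45.60 ≈ 0.1754.

λ̂_MAP = 0.1754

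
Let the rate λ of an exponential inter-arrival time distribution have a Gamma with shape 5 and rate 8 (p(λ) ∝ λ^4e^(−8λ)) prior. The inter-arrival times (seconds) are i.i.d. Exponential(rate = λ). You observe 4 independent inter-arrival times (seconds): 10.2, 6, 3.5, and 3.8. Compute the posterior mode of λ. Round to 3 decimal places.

The Exponential(rate=λ) likelihood is ∝ λ^n e^(−λΣtᵢ). Here n = 4 and Σtᵢ = 10.2 + 6 + 3.5 + 3.8 = 23.5.
Posterior ∝ λ^4e^(−8λ) · λ^4e^(−23.5λ) = λ^8e^(−31.5λ), i.e. Gamma(9, 31.5).
Mode = (a−1)/b = 8/31.5 ≈ 0.254.

λ̂_MAP = 0.254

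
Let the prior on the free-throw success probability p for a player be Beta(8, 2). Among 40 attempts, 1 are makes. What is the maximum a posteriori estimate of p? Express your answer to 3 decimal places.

Prior: Beta(8, 2).
Data: 1 success in 40 trials. The binomial likelihood contributes p(1−p)^39, so the posterior is Beta(8+1, 2+39) = Beta(9, 41).
For Beta(a, b) with a, b > 1 the mode is (a−1)/(a+b−2) = 8/48 ≈ 0.167.

p̂_MAP = 0.167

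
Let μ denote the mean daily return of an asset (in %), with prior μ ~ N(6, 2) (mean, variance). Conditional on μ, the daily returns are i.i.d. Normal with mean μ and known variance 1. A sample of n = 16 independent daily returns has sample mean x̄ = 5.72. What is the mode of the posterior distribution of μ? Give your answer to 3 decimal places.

μ̂_MAP = 5.728

n = 16, x̄ = 5.72.
For a Normal prior and Normal likelihood with known variance, the posterior is Normal; its mode equals its mean, the precision-weighted average.
Prior precision 1/σ₀² = 1/2 = 0.5; data precision n/σ² = 16/1 = 16.
μ̂ = (0.5·6 + 16·5.72) / (0.5 + 16) = 94.52/16.5 = 4726/825 ≈ 5.728.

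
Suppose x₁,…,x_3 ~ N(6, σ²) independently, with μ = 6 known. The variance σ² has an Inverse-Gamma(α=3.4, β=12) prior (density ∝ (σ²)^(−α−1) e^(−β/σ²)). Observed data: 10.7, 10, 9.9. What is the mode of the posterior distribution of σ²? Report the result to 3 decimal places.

σ̂²_MAP = 6.551

Sum of squared deviations about the known mean: SS = (10.7−6)² + (10−6)² + (9.9−6)² = 53.3.
The Normal likelihood contributes (σ²)^(−n/2) exp(−SS/(2σ²)), so the posterior is Inverse-Gamma(α + n/2, β + SS/2) = Inverse-Gamma(4.9, 38.65).
The mode of Inverse-Gamma(a, b) is b/(a+1) = 38.65/5.9 ≈ 6.551.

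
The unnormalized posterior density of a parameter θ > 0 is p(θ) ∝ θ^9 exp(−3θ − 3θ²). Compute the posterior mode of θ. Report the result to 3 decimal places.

θ̂_MAP = 1.000

ℓ'(θ) = 9/θ − 3 − 6θ. Setting this to zero and multiplying by θ: 6θ² + 3θ − 9 = 0.
θ = (−3 + √(3² + 4·6·9)) / (2·6) = (−3 + √225) / 12 = (−3 + 15)/12 = 1.
ℓ''(θ) = −9/θ² − 6 < 0, confirming a maximum.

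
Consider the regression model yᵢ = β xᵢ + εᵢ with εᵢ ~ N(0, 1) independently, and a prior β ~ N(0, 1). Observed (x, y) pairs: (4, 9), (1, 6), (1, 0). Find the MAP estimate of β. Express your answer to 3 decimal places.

log p(β | y) = −Σ(yᵢ − βxᵢ)²/(2·1) − β²/(2·1) + const.
Setting the derivative to zero: Σxᵢ(yᵢ − βxᵢ)/1 − β/1 = 0, so β = Σxᵢyᵢ / (Σxᵢ² + σ²/τ²).
Σxᵢyᵢ = 4·9 + 1·6 + 1·0 = 42; Σxᵢ² = 18; σ²/τ² = 1.
β̂_MAP = 42 / (18 + 1) = 42/19 ≈ 2.211.

β̂_MAP = 2.211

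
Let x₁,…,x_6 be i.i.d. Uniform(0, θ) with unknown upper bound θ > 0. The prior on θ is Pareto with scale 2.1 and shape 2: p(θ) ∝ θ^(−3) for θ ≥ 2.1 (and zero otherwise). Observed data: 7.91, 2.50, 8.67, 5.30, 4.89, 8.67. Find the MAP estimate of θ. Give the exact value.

θ̂_MAP = 8.67

The Uniform(0, θ) likelihood is θ^(−n) for θ ≥ max(xᵢ), zero otherwise. Here max(xᵢ) = 8.67.
Posterior ∝ θ^(−3) · θ^(−6) = θ^(−9) on θ ≥ max(2.1, 8.67) = 8.67.
This density is strictly decreasing in θ, so the posterior mode lies at the lower boundary of the support.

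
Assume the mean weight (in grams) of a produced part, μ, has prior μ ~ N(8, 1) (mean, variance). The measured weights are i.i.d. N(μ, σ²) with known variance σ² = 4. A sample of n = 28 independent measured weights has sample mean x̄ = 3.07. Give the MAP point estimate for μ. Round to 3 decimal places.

μ̂_MAP = 3.686

n = 28, x̄ = 3.07.
For a Normal prior and Normal likelihood with known variance, the posterior is Normal; its mode equals its mean, the precision-weighted average.
Prior precision 1/σ₀² = 1/1 = 1; data precision n/σ² = 28/4 = 7.
μ̂ = (1·8 + 7·3.07) / (1 + 7) = 29.49/8 = 3.68625 ≈ 3.686.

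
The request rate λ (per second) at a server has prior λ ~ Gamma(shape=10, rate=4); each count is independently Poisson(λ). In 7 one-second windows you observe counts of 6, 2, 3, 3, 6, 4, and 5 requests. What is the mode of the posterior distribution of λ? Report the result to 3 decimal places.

Σxᵢ = 6+2+3+3+6+4+5 = 29, with n = 7.
Posterior ∝ λ^9e^(−4λ) · λ^29e^(−7λ) = λ^38e^(−11λ), i.e. Gamma(shape=39, rate=11).
The mode of a Gamma(a, b) with a ≥ 1 (shape–rate) is (a−1)/b = 38/11 ≈ 3.455.

λ̂_MAP = 3.455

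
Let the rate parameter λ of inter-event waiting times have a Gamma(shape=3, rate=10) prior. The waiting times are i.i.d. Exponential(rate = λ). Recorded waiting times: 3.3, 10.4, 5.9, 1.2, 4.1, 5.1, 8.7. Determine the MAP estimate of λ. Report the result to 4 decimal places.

λ̂_MAP = 0.1848

The Exponential(rate=λ) likelihood is ∝ λ^n e^(−λΣtᵢ). Here n = 7 and Σtᵢ = 3.3 + 10.4 + 5.9 + 1.2 + 4.1 + 5.1 + 8.7 = 38.7.
Posterior ∝ λ^2e^(−10λ) · λ^7e^(−38.7λ) = λ^9e^(−48.7λ), i.e. Gamma(10, 48.7).
Mode = (a−1)/b = 9/48.7 ≈ 0.1848.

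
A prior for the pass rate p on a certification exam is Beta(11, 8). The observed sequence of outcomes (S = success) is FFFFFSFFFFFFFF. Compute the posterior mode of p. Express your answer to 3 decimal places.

Prior: Beta(11, 8).
Data: 1 success in 14 trials (from the sequence). The binomial likelihood contributes p(1−p)^13, so the posterior is Beta(11+1, 8+13) = Beta(12, 21).
For Beta(a, b) with a, b > 1 the mode is (a−1)/(a+b−2) = 11/31 ≈ 0.355.

p̂_MAP = 0.355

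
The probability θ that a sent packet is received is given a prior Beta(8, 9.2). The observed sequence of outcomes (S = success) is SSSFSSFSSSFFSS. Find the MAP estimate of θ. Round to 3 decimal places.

Prior: Beta(8, 9.2).
Data: 10 successes in 14 trials (from the sequence). The binomial likelihood contributes θ^10(1−θ)^4, so the posterior is Beta(8+10, 9.2+4) = Beta(18, 13.2).
For Beta(a, b) with a, b > 1 the mode is (a−1)/(a+b−2) = 17/29.2 ≈ 0.582.

θ̂_MAP = 0.582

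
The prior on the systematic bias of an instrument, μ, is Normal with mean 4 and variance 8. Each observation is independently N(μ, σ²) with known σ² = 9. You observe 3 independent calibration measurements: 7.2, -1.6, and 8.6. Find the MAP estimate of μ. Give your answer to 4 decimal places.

μ̂_MAP = 4.5333

n = 3; x̄ = (7.2 + (-1.6) + 8.6)/3 = 14.2/3 = 71/15 ≈ 4.7333.
For a Normal prior and Normal likelihood with known variance, the posterior is Normal; its mode equals its mean, the precision-weighted average.
Prior precision 1/σ₀² = 1/8 = 0.125; data precision n/σ² = 3/9 = 1/3.
μ̂ = (0.125·4 + (1/3)·(71/15)) / (0.125 + 1/3) = (187/90)/(11/24) = 68/15 ≈ 4.5333.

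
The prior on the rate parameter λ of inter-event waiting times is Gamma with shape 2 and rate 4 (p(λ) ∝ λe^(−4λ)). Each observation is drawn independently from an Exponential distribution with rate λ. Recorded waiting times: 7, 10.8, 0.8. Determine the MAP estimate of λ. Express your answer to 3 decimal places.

λ̂_MAP = 0.177

The Exponential(rate=λ) likelihood is ∝ λ^n e^(−λΣtᵢ). Here n = 3 and Σtᵢ = 7 + 10.8 + 0.8 = 18.6.
Posterior ∝ λe^(−4λ) · λ^3e^(−18.6λ) = λ^4e^(−22.6λ), i.e. Gamma(5, 22.6).
Mode = (a−1)/b = 4/22.6 ≈ 0.177.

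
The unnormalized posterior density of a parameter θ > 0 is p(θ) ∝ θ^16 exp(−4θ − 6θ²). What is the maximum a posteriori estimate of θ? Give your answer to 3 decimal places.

ℓ'(θ) = 16/θ − 4 − 12θ. Setting this to zero and multiplying by θ: 12θ² + 4θ − 16 = 0.
θ = (−4 + √(4² + 4·12·16)) / (2·12) = (−4 + √784) / 24 = (−4 + 28)/24 = 1.
ℓ''(θ) = −16/θ² − 12 < 0, confirming a maximum.

θ̂_MAP = 1.000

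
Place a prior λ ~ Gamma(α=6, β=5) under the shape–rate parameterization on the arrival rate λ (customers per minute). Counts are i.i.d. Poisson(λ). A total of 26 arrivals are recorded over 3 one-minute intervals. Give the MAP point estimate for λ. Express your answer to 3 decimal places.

Σxᵢ = 26, n = 3.
Posterior ∝ λ^5e^(−5λ) · λ^26e^(−3λ) = λ^31e^(−8λ), i.e. Gamma(shape=32, rate=8).
The mode of a Gamma(a, b) with a ≥ 1 (shape–rate) is (a−1)/b = 31/8 ≈ 3.875.

λ̂_MAP = 3.875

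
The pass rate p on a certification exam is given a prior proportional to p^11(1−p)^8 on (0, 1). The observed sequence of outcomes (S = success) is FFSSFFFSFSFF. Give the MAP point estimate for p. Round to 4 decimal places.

p̂_MAP = 0.4839

The prior density ∝ p^11(1−p)^8 is the kernel of Beta(12, 9).
Data: 4 successes in 12 trials (from the sequence). The binomial likelihood contributes p^4(1−p)^8, so the posterior is Beta(12+4, 9+8) = Beta(16, 17).
For Beta(a, b) with a, b > 1 the mode is (a−1)/(a+b−2) = 15/31 ≈ 0.4839.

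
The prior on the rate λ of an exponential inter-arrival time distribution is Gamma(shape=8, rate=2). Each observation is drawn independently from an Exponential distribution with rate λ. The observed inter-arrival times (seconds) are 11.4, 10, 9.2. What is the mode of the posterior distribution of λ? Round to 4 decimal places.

λ̂_MAP = 0.3067

The Exponential(rate=λ) likelihood is ∝ λ^n e^(−λΣtᵢ). Here n = 3 and Σtᵢ = 11.4 + 10 + 9.2 = 30.6.
Posterior ∝ λ^7e^(−2λ) · λ^3e^(−30.6λ) = λ^10e^(−32.6λ), i.e. Gamma(11, 32.6).
Mode = (a−1)/b = 10/32.6 ≈ 0.3067.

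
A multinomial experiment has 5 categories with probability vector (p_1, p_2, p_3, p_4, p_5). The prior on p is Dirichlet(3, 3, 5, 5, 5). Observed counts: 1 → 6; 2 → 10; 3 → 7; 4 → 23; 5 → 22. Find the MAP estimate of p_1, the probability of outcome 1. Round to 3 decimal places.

The posterior is Dirichlet(αᵢ + nᵢ) = Dirichlet(9, 13, 12, 28, 27).
For a Dirichlet(a₁,…,a_K) with all aᵢ > 1, the mode has j-th component (aⱼ − 1)/(Σaᵢ − K).
Here Σaᵢ = 89 and K = 5, so p_1 = (9 − 1)/(89 − 5) = 8/84 ≈ 0.095.

MAP estimate: 0.095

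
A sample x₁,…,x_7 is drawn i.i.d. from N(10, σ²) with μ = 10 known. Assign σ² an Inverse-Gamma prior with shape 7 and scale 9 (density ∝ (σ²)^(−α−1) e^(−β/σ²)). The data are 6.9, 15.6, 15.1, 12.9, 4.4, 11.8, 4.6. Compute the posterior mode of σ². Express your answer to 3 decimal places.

σ̂²_MAP = 6.833

Sum of squared deviations about the known mean: SS = (6.9−10)² + (15.6−10)² + (15.1−10)² + (12.9−10)² + (4.4−10)² + (11.8−10)² + (4.6−10)² = 139.15.
The Normal likelihood contributes (σ²)^(−n/2) exp(−SS/(2σ²)), so the posterior is Inverse-Gamma(α + n/2, β + SS/2) = Inverse-Gamma(10.5, 78.575).
The mode of Inverse-Gamma(a, b) is b/(a+1) = 78.575/11.5 ≈ 6.833.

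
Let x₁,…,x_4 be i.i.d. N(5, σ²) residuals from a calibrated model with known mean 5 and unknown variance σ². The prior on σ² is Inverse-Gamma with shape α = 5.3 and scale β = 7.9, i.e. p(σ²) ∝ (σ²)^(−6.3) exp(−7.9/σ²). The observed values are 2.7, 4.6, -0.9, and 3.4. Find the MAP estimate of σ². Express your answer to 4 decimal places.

Sum of squared deviations about the known mean: SS = (2.7−5)² + (4.6−5)² + (-0.9−5)² + (3.4−5)² = 42.82.
The Normal likelihood contributes (σ²)^(−n/2) exp(−SS/(2σ²)), so the posterior is Inverse-Gamma(α + n/2, β + SS/2) = Inverse-Gamma(7.3, 29.31).
The mode of Inverse-Gamma(a, b) is b/(a+1) = 29.31/8.3 ≈ 3.5313.

σ̂²_MAP = 3.5313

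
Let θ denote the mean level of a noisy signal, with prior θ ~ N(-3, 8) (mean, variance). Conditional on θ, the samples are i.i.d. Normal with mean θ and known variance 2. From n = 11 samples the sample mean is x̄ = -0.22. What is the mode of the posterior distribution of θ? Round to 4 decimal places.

θ̂_MAP = -0.2818

n = 11, x̄ = -0.22.
For a Normal prior and Normal likelihood with known variance, the posterior is Normal; its mode equals its mean, the precision-weighted average.
Prior precision 1/σ₀² = 1/8 = 0.125; data precision n/σ² = 11/2 = 5.5.
θ̂ = (0.125·(-3) + 5.5·(-0.22)) / (0.125 + 5.5) = (-1.585)/5.625 = -317/1125 ≈ -0.2818.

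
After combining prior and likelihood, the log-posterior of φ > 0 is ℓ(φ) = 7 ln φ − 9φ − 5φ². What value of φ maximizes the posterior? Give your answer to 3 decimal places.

φ̂_MAP = 0.500

ℓ'(φ) = 7/φ − 9 − 10φ. Setting this to zero and multiplying by φ: 10φ² + 9φ − 7 = 0.
φ = (−9 + √(9² + 4·10·7)) / (2·10) = (−9 + √361) / 20 = (−9 + 19)/20 = 1/2.
ℓ''(φ) = −7/φ² − 10 < 0, confirming a maximum.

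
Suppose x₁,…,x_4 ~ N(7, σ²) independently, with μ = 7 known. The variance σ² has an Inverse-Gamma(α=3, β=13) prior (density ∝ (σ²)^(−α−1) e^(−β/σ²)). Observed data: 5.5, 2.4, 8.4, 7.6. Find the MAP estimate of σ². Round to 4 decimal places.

Sum of squared deviations about the known mean: SS = (5.5−7)² + (2.4−7)² + (8.4−7)² + (7.6−7)² = 25.73.
The Normal likelihood contributes (σ²)^(−n/2) exp(−SS/(2σ²)), so the posterior is Inverse-Gamma(α + n/2, β + SS/2) = Inverse-Gamma(5, 25.865).
The mode of Inverse-Gamma(a, b) is b/(a+1) = 25.865/6 ≈ 4.3108.

σ̂²_MAP = 4.3108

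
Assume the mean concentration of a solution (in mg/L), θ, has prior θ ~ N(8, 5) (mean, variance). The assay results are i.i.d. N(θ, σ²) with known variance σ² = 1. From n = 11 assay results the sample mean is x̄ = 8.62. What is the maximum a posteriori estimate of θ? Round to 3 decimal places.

θ̂_MAP = 8.609

n = 11, x̄ = 8.62.
For a Normal prior and Normal likelihood with known variance, the posterior is Normal; its mode equals its mean, the precision-weighted average.
Prior precision 1/σ₀² = 1/5 = 0.2; data precision n/σ² = 11/1 = 11.
θ̂ = (0.2·8 + 11·8.62) / (0.2 + 11) = 96.42/11.2 = 4821/560 ≈ 8.609.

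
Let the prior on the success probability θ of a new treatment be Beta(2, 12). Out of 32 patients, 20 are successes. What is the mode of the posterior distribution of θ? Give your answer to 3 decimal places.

θ̂_MAP = 0.477

Prior: Beta(2, 12).
Data: 20 successes in 32 trials. The binomial likelihood contributes θ^20(1−θ)^12, so the posterior is Beta(2+20, 12+12) = Beta(22, 24).
For Beta(a, b) with a, b > 1 the mode is (a−1)/(a+b−2) = 21/44 ≈ 0.477.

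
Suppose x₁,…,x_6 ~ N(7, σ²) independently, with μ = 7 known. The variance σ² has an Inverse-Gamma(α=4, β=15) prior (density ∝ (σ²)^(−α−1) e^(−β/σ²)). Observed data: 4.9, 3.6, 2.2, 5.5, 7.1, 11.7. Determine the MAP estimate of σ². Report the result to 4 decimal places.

σ̂²_MAP = 5.8350

Sum of squared deviations about the known mean: SS = (4.9−7)² + (3.6−7)² + (2.2−7)² + (5.5−7)² + (7.1−7)² + (11.7−7)² = 63.36.
The Normal likelihood contributes (σ²)^(−n/2) exp(−SS/(2σ²)), so the posterior is Inverse-Gamma(α + n/2, β + SS/2) = Inverse-Gamma(7, 46.68).
The mode of Inverse-Gamma(a, b) is b/(a+1) = 46.68/8 ≈ 5.8350.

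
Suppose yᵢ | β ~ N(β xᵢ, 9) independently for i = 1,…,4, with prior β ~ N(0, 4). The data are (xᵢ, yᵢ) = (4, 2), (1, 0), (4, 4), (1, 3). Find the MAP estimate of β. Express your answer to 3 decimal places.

log p(β | y) = −Σ(yᵢ − βxᵢ)²/(2·9) − β²/(2·4) + const.
Setting the derivative to zero: Σxᵢ(yᵢ − βxᵢ)/9 − β/4 = 0, so β = Σxᵢyᵢ / (Σxᵢ² + σ²/τ²).
Σxᵢyᵢ = 4·2 + 1·0 + 4·4 + 1·3 = 27; Σxᵢ² = 34; σ²/τ² = 2.25.
β̂_MAP = 27 / (34 + 2.25) = 27/36.25 ≈ 0.745.

β̂_MAP = 0.745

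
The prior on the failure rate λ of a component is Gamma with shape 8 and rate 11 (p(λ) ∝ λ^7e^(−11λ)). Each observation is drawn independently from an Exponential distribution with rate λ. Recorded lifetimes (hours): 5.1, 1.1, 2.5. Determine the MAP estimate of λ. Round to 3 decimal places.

λ̂_MAP = 0.508

The Exponential(rate=λ) likelihood is ∝ λ^n e^(−λΣtᵢ). Here n = 3 and Σtᵢ = 5.1 + 1.1 + 2.5 = 8.7.
Posterior ∝ λ^7e^(−11λ) · λ^3e^(−8.7λ) = λ^10e^(−19.7λ), i.e. Gamma(11, 19.7).
Mode = (a−1)/b = 10/19.7 ≈ 0.508.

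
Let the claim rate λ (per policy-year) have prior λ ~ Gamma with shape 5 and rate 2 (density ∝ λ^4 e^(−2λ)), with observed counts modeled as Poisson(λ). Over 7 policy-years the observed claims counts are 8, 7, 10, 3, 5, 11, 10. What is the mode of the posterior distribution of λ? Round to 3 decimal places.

Σxᵢ = 8+7+10+3+5+11+10 = 54, with n = 7.
Posterior ∝ λ^4e^(−2λ) · λ^54e^(−7λ) = λ^58e^(−9λ), i.e. Gamma(shape=59, rate=9).
The mode of a Gamma(a, b) with a ≥ 1 (shape–rate) is (a−1)/b = 58/9 ≈ 6.444.

λ̂_MAP = 6.444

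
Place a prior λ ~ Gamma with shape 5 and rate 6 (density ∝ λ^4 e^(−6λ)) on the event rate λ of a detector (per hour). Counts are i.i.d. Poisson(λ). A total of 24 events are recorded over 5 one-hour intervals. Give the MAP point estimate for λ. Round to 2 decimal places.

λ̂_MAP = 2.55

Σxᵢ = 24, n = 5.
Posterior ∝ λ^4e^(−6λ) · λ^24e^(−5λ) = λ^28e^(−11λ), i.e. Gamma(shape=29, rate=11).
The mode of a Gamma(a, b) with a ≥ 1 (shape–rate) is (a−1)/b = 28/11 ≈ 2.55.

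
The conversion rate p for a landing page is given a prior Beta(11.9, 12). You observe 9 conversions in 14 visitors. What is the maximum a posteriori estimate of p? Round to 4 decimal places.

p̂_MAP = 0.5543

Prior: Beta(11.9, 12).
Data: 9 successes in 14 trials. The binomial likelihood contributes p^9(1−p)^5, so the posterior is Beta(11.9+9, 12+5) = Beta(20.9, 17).
For Beta(a, b) with a, b > 1 the mode is (a−1)/(a+b−2) = 19.9/35.9 ≈ 0.5543.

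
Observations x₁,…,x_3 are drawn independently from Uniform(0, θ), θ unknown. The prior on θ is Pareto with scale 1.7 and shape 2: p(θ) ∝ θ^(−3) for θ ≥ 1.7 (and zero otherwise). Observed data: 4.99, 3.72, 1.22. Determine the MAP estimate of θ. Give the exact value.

The Uniform(0, θ) likelihood is θ^(−n) for θ ≥ max(xᵢ), zero otherwise. Here max(xᵢ) = 4.99.
Posterior ∝ θ^(−3) · θ^(−3) = θ^(−6) on θ ≥ max(1.7, 4.99) = 4.99.
This density is strictly decreasing in θ, so the posterior mode lies at the lower boundary of the support.

θ̂_MAP = 4.99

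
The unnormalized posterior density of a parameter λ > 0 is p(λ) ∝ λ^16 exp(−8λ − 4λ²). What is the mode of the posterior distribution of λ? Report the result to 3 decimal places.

ℓ'(λ) = 16/λ − 8 − 8λ. Setting this to zero and multiplying by λ: 8λ² + 8λ − 16 = 0.
λ = (−8 + √(8² + 4·8·16)) / (2·8) = (−8 + √576) / 16 = (−8 + 24)/16 = 1.
ℓ''(λ) = −16/λ² − 8 < 0, confirming a maximum.

λ̂_MAP = 1.000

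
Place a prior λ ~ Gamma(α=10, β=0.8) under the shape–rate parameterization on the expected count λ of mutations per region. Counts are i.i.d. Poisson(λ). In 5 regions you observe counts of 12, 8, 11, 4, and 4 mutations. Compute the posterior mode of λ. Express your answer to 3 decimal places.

λ̂_MAP = 8.276

Σxᵢ = 12+8+11+4+4 = 39, with n = 5.
Posterior ∝ λ^9e^(−0.8λ) · λ^39e^(−5λ) = λ^48e^(−5.8λ), i.e. Gamma(shape=49, rate=5.8).
The mode of a Gamma(a, b) with a ≥ 1 (shape–rate) is (a−1)/b = 48/5.8 ≈ 8.276.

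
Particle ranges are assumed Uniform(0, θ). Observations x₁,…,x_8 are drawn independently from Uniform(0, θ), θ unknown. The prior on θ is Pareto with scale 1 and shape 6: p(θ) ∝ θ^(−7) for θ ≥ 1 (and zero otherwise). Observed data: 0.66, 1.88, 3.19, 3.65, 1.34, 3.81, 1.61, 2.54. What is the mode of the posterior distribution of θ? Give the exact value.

The Uniform(0, θ) likelihood is θ^(−n) for θ ≥ max(xᵢ), zero otherwise. Here max(xᵢ) = 3.81.
Posterior ∝ θ^(−7) · θ^(−8) = θ^(−15) on θ ≥ max(1, 3.81) = 3.81.
This density is strictly decreasing in θ, so the posterior mode lies at the lower boundary of the support.

θ̂_MAP = 3.81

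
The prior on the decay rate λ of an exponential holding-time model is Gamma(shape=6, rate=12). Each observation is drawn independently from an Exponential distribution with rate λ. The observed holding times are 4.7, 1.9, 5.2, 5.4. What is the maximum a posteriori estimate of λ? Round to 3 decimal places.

The Exponential(rate=λ) likelihood is ∝ λ^n e^(−λΣtᵢ). Here n = 4 and Σtᵢ = 4.7 + 1.9 + 5.2 + 5.4 = 17.2.
Posterior ∝ λ^5e^(−12λ) · λ^4e^(−17.2λ) = λ^9e^(−29.2λ), i.e. Gamma(10, 29.2).
Mode = (a−1)/b = 9/29.2 ≈ 0.308.

λ̂_MAP = 0.308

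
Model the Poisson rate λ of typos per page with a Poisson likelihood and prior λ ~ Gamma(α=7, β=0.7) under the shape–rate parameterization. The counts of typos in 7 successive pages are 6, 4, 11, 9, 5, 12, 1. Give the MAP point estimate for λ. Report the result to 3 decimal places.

λ̂_MAP = 7.013

Σxᵢ = 6+4+11+9+5+12+1 = 48, with n = 7.
Posterior ∝ λ^6e^(−0.7λ) · λ^48e^(−7λ) = λ^54e^(−7.7λ), i.e. Gamma(shape=55, rate=7.7).
The mode of a Gamma(a, b) with a ≥ 1 (shape–rate) is (a−1)/b = 54/7.7 ≈ 7.013.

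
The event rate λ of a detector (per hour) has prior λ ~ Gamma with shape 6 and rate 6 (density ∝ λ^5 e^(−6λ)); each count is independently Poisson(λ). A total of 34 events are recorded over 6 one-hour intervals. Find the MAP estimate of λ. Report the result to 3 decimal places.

Σxᵢ = 34, n = 6.
Posterior ∝ λ^5e^(−6λ) · λ^34e^(−6λ) = λ^39e^(−12λ), i.e. Gamma(shape=40, rate=12).
The mode of a Gamma(a, b) with a ≥ 1 (shape–rate) is (a−1)/b = 39/12 ≈ 3.250.

λ̂_MAP = 3.250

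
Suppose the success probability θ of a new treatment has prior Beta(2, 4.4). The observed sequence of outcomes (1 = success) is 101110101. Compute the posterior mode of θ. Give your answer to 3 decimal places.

θ̂_MAP = 0.522

Prior: Beta(2, 4.4).
Data: 6 successes in 9 trials (from the sequence). The binomial likelihood contributes θ^6(1−θ)^3, so the posterior is Beta(2+6, 4.4+3) = Beta(8, 7.4).
For Beta(a, b) with a, b > 1 the mode is (a−1)/(a+b−2) = 7/13.4 ≈ 0.522.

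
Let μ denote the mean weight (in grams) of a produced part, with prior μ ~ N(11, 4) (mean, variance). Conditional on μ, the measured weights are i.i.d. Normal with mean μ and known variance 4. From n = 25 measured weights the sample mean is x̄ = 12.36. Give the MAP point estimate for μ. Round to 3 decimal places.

n = 25, x̄ = 12.36.
For a Normal prior and Normal likelihood with known variance, the posterior is Normal; its mode equals its mean, the precision-weighted average.
Prior precision 1/σ₀² = 1/4 = 0.25; data precision n/σ² = 25/4 = 6.25.
μ̂ = (0.25·11 + 6.25·12.36) / (0.25 + 6.25) = 80/6.5 = 160/13 ≈ 12.308.

μ̂_MAP = 12.308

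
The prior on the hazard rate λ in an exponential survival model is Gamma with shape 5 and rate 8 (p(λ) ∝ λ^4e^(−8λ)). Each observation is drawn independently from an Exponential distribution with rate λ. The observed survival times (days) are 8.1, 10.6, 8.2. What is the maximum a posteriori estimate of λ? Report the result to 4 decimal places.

λ̂_MAP = 0.2006

The Exponential(rate=λ) likelihood is ∝ λ^n e^(−λΣtᵢ). Here n = 3 and Σtᵢ = 8.1 + 10.6 + 8.2 = 26.9.
Posterior ∝ λ^4e^(−8λ) · λ^3e^(−26.9λ) = λ^7e^(−34.9λ), i.e. Gamma(8, 34.9).
Mode = (a−1)/b = 7/34.9 ≈ 0.2006.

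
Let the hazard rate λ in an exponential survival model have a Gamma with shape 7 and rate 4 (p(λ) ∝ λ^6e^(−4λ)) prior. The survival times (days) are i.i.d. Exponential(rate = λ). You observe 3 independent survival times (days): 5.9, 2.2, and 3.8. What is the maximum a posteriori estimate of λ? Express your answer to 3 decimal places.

The Exponential(rate=λ) likelihood is ∝ λ^n e^(−λΣtᵢ). Here n = 3 and Σtᵢ = 5.9 + 2.2 + 3.8 = 11.9.
Posterior ∝ λ^6e^(−4λ) · λ^3e^(−11.9λ) = λ^9e^(−15.9λ), i.e. Gamma(10, 15.9).
Mode = (a−1)/b = 9/15.9 ≈ 0.566.

λ̂_MAP = 0.566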